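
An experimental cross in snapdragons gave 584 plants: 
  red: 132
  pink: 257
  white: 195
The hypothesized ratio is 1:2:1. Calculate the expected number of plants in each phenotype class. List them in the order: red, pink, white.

146, 292, 146

Expected counts for N = 584 under a 1:2:1 ratio (total parts = 4):
  red: 584 × 1/4 = 146
  pink: 584 × 2/4 = 292
  white: 584 × 1/4 = 146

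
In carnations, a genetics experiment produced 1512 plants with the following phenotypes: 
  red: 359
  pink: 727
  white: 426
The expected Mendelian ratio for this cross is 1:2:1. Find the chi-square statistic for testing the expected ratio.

Under the 1:2:1 hypothesis (Σ ratio = 4, N = 1512):
  red: 1512 × 1/4 = 378
  pink: 1512 × 2/4 = 756
  white: 1512 × 1/4 = 378
χ² = Σ (O − E)² / E
  red: (359 − 378)² / 378 = 0.9550
  pink: (727 − 756)² / 756 = 1.1124
  white: (426 − 378)² / 378 = 6.0952
χ² = 0.9550 + 1.1124 + 6.0952 = 8.1626 ≈ 8.163

8.163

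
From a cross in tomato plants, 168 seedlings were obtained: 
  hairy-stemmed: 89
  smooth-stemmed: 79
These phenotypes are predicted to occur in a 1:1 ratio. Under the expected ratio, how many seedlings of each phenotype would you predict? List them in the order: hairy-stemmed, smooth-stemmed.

84, 84

Under the 1:1 hypothesis (Σ ratio = 2, N = 168):
  hairy-stemmed: 168 × 1/2 = 84
  smooth-stemmed: 168 × 1/2 = 84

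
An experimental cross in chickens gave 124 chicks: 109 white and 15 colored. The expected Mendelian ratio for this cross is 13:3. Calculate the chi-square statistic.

Expected counts for N = 124 under a 13:3 ratio (total parts = 16):
  white: 124 × 13/16 = 100.75
  colored: 124 × 3/16 = 23.25
χ² = Σ (O − E)² / E
  white: (109 − 100.75)² / 100.75 = 0.6756
  colored: (15 − 23.25)² / 23.25 = 2.9274
χ² = 0.6756 + 2.9274 = 3.603

3.603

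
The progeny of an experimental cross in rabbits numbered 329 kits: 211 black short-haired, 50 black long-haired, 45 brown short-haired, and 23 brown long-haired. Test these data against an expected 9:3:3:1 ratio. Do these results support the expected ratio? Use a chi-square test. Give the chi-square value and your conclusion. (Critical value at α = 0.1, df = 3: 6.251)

Expected counts for N = 329 under a 9:3:3:1 ratio (total parts = 16):
  black short-haired: 329 × 9/16 = 185.0625
  black long-haired: 329 × 3/16 = 61.6875
  brown short-haired: 329 × 3/16 = 61.6875
  brown long-haired: 329 × 1/16 = 20.5625
χ² = Σ (O − E)² / E
  black short-haired: (211 − 185.0625)² / 185.0625 = 3.6353
  black long-haired: (50 − 61.6875)² / 61.6875 = 2.2143
  brown short-haired: (45 − 61.6875)² / 61.6875 = 4.5142
  brown long-haired: (23 − 20.5625)² / 20.5625 = 0.2889
χ² = 3.6353 + 2.2143 + 4.5142 + 0.2889 = 10.6527 ≈ 10.653
Degrees of freedom = 4 − 1 = 3; critical value at α = 0.1 is 6.251.
Since 10.653 > 6.251, we reject the null hypothesis — the data do not fit the 9:3:3:1 ratio.

10.653; not consistent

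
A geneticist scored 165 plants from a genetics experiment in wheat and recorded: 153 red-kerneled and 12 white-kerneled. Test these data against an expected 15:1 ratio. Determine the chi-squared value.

The 15:1 ratio has 16 parts, so with N = 165 the expected counts are:
  red-kerneled: 165 × 15/16 = 154.6875
  white-kerneled: 165 × 1/16 = 10.3125
χ² = Σ (O − E)² / E
  red-kerneled: (153 − 154.6875)² / 154.6875 = 0.0184
  white-kerneled: (12 − 10.3125)² / 10.3125 = 0.2761
χ² = 0.0184 + 0.2761 = 0.2945 ≈ 0.295

0.295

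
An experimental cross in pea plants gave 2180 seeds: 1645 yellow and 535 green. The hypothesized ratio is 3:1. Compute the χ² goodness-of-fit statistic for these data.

0.245

Under the 3:1 hypothesis (Σ ratio = 4, N = 2180):
  yellow: 2180 × 3/4 = 1635
  green: 2180 × 1/4 = 545
χ² = Σ (O − E)² / E
  yellow: (1645 − 1635)² / 1635 = 0.0612
  green: (535 − 545)² / 545 = 0.1835
χ² = 0.0612 + 0.1835 = 0.2447 ≈ 0.245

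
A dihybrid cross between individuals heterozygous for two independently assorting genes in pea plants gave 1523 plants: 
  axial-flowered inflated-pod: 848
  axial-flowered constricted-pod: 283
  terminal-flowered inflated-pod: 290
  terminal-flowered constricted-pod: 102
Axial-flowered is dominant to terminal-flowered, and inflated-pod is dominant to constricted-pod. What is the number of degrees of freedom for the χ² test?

A dihybrid F₂ with independent assortment and complete dominance at both loci gives a 9:3:3:1 phenotypic ratio.
A goodness-of-fit test with 4 phenotype classes has df = 4 − 1 = 3.

3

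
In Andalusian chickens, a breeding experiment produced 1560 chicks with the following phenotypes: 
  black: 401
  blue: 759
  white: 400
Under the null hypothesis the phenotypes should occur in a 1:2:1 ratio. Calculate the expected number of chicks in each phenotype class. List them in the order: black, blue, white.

Total ratio parts = 4. Expected numbers out of 1560:
  black: 1560 × 1/4 = 390
  blue: 1560 × 2/4 = 780
  white: 1560 × 1/4 = 390

390, 780, 390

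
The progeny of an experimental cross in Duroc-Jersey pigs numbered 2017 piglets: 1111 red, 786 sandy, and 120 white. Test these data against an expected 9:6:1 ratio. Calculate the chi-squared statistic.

The 9:6:1 ratio has 16 parts, so with N = 2017 the expected counts are:
  red: 2017 × 9/16 = 1134.5625
  sandy: 2017 × 6/16 = 756.375
  white: 2017 × 1/16 = 126.0625
χ² = Σ (O − E)² / E
  red: (1111 − 1134.5625)² / 1134.5625 = 0.4893
  sandy: (786 − 756.375)² / 756.375 = 1.1603
  white: (120 − 126.0625)² / 126.0625 = 0.2916
χ² = 0.4893 + 1.1603 + 0.2916 = 1.9412 ≈ 1.941

1.941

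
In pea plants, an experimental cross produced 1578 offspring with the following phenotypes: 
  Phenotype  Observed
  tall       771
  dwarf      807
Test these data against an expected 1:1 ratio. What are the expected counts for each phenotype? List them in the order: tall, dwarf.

789, 789

Expected counts for N = 1578 under a 1:1 ratio (total parts = 2):
  tall: 1578 × 1/2 = 789
  dwarf: 1578 × 1/2 = 789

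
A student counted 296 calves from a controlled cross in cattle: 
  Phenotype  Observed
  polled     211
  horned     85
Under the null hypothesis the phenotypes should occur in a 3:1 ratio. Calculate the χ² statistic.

Under the 3:1 hypothesis (Σ ratio = 4, N = 296):
  polled: 296 × 3/4 = 222
  horned: 296 × 1/4 = 74
χ² = Σ (O − E)² / E
  polled: (211 − 222)² / 222 = 0.5450
  horned: (85 − 74)² / 74 = 1.6351
χ² = 0.5450 + 1.6351 = 2.1801 ≈ 2.180

2.180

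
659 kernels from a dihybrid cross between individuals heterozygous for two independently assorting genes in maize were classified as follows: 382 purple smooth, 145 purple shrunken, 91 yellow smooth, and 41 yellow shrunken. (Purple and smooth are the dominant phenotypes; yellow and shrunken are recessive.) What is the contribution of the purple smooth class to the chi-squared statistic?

A dihybrid F₂ with independent assortment and complete dominance at both loci gives a 9:3:3:1 phenotypic ratio.
Under the 9:3:3:1 hypothesis (Σ ratio = 16, N = 659):
  purple smooth: 659 × 9/16 = 370.6875
  purple shrunken: 659 × 3/16 = 123.5625
  yellow smooth: 659 × 3/16 = 123.5625
  yellow shrunken: 659 × 1/16 = 41.1875
Contribution of purple smooth: (382 − 370.6875)² / 370.6875 = 0.3452

0.345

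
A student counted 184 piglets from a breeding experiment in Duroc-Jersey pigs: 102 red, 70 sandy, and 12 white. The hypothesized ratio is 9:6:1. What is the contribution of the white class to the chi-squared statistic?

0.022

The 9:6:1 ratio has 16 parts, so with N = 184 the expected counts are:
  red: 184 × 9/16 = 103.5
  sandy: 184 × 6/16 = 69
  white: 184 × 1/16 = 11.5
Contribution of white: (12 − 11.5)² / 11.5 = 0.0217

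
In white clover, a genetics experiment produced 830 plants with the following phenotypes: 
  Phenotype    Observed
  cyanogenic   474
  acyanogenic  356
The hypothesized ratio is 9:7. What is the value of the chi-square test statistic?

0.249

The 9:7 ratio has 16 parts, so with N = 830 the expected counts are:
  cyanogenic: 830 × 9/16 = 466.875
  acyanogenic: 830 × 7/16 = 363.125
χ² = Σ (O − E)² / E
  cyanogenic: (474 − 466.875)² / 466.875 = 0.1087
  acyanogenic: (356 − 363.125)² / 363.125 = 0.1398
χ² = 0.1087 + 0.1398 = 0.2485 ≈ 0.249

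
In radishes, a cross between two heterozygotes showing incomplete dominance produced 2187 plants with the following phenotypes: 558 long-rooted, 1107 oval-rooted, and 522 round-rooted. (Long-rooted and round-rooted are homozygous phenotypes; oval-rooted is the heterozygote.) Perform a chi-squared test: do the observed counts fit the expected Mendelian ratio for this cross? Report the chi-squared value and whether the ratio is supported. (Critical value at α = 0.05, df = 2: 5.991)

1.519; consistent

With incomplete dominance, a heterozygote × heterozygote cross gives a 1:2:1 phenotypic ratio.
The 1:2:1 ratio has 4 parts, so with N = 2187 the expected counts are:
  long-rooted: 2187 × 1/4 = 546.75
  oval-rooted: 2187 × 2/4 = 1093.5
  round-rooted: 2187 × 1/4 = 546.75
χ² = Σ (O − E)² / E
  long-rooted: (558 − 546.75)² / 546.75 = 0.2315
  oval-rooted: (1107 − 1093.5)² / 1093.5 = 0.1667
  round-rooted: (522 − 546.75)² / 546.75 = 1.1204
χ² = 0.2315 + 0.1667 + 1.1204 = 1.5186 ≈ 1.519
Degrees of freedom = 3 − 1 = 2; critical value at α = 0.05 is 5.991.
Since 1.519 < 5.991, we fail to reject the null hypothesis — the data are consistent with the 1:2:1 ratio.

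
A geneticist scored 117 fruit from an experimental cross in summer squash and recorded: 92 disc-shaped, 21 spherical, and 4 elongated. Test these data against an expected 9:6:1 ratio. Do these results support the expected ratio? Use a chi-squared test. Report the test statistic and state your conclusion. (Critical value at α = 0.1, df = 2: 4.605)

The 9:6:1 ratio has 16 parts, so with N = 117 the expected counts are:
  disc-shaped: 117 × 9/16 = 65.8125
  spherical: 117 × 6/16 = 43.875
  elongated: 117 × 1/16 = 7.3125
χ² = Σ (O − E)² / E
  disc-shaped: (92 − 65.8125)² / 65.8125 = 10.4203
  spherical: (21 − 43.875)² / 43.875 = 11.9263
  elongated: (4 − 7.3125)² / 7.3125 = 1.5005
χ² = 10.4203 + 11.9263 + 1.5005 = 23.8471 ≈ 23.847
Degrees of freedom = 3 − 1 = 2; critical value at α = 0.1 is 4.605.
Since 23.847 > 4.605, we reject the null hypothesis — the data do not fit the 9:6:1 ratio.

23.847; not consistent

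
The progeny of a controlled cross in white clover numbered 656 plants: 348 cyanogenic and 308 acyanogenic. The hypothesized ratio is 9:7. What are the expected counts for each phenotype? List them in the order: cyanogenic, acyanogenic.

369, 287

Expected counts for N = 656 under a 9:7 ratio (total parts = 16):
  cyanogenic: 656 × 9/16 = 369
  acyanogenic: 656 × 7/16 = 287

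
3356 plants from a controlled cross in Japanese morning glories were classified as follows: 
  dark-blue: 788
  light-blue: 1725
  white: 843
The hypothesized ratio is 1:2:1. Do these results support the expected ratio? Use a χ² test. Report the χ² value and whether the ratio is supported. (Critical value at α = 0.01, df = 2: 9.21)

4.436; consistent

Expected counts for N = 3356 under a 1:2:1 ratio (total parts = 4):
  dark-blue: 3356 × 1/4 = 839
  light-blue: 3356 × 2/4 = 1678
  white: 3356 × 1/4 = 839
χ² = Σ (O − E)² / E
  dark-blue: (788 − 839)² / 839 = 3.1001
  light-blue: (1725 − 1678)² / 1678 = 1.3164
  white: (843 − 839)² / 839 = 0.0191
χ² = 3.1001 + 1.3164 + 0.0191 = 4.4356 ≈ 4.436
Degrees of freedom = 3 − 1 = 2; critical value at α = 0.01 is 9.21.
Since 4.436 < 9.21, we fail to reject the null hypothesis — the data are consistent with the 1:2:1 ratio.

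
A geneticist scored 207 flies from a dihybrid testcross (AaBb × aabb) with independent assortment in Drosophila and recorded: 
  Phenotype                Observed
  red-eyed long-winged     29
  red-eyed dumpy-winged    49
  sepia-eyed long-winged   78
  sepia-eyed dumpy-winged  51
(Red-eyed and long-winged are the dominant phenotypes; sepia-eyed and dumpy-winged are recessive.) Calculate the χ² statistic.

A dihybrid testcross with independent assortment gives a 1:1:1:1 ratio.
Expected counts for N = 207 under a 1:1:1:1 ratio (total parts = 4):
  red-eyed long-winged: 207 × 1/4 = 51.75
  red-eyed dumpy-winged: 207 × 1/4 = 51.75
  sepia-eyed long-winged: 207 × 1/4 = 51.75
  sepia-eyed dumpy-winged: 207 × 1/4 = 51.75
χ² = Σ (O − E)² / E
  red-eyed long-winged: (29 − 51.75)² / 51.75 = 10.0012
  red-eyed dumpy-winged: (49 − 51.75)² / 51.75 = 0.1461
  sepia-eyed long-winged: (78 − 51.75)² / 51.75 = 13.3152
  sepia-eyed dumpy-winged: (51 − 51.75)² / 51.75 = 0.0109
χ² = 10.0012 + 0.1461 + 13.3152 + 0.0109 = 23.4734 ≈ 23.473

23.473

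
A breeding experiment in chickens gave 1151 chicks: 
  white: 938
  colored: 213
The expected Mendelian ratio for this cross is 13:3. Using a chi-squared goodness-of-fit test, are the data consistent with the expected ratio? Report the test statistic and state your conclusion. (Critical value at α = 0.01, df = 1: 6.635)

The 13:3 ratio has 16 parts, so with N = 1151 the expected counts are:
  white: 1151 × 13/16 = 935.1875
  colored: 1151 × 3/16 = 215.8125
χ² = Σ (O − E)² / E
  white: (938 − 935.1875)² / 935.1875 = 0.0085
  colored: (213 − 215.8125)² / 215.8125 = 0.0367
χ² = 0.0085 + 0.0367 = 0.0452 ≈ 0.045
Degrees of freedom = 2 − 1 = 1; critical value at α = 0.01 is 6.635.
Since 0.045 < 6.635, we fail to reject the null hypothesis — the data are consistent with the 13:3 ratio.

0.045; consistent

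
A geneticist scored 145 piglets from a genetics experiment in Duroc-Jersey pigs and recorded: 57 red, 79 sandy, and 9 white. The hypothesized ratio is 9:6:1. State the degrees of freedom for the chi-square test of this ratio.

A goodness-of-fit test with 3 phenotype classes has df = 3 − 1 = 2.

2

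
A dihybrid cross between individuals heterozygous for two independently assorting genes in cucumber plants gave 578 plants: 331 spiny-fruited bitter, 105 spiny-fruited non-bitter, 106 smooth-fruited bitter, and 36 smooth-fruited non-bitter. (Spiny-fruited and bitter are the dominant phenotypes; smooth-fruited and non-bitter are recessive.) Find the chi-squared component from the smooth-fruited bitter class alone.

0.052

A dihybrid F₂ with independent assortment and complete dominance at both loci gives a 9:3:3:1 phenotypic ratio.
Total ratio parts = 16. Expected numbers out of 578:
  spiny-fruited bitter: 578 × 9/16 = 325.125
  spiny-fruited non-bitter: 578 × 3/16 = 108.375
  smooth-fruited bitter: 578 × 3/16 = 108.375
  smooth-fruited non-bitter: 578 × 1/16 = 36.125
Contribution of smooth-fruited bitter: (106 − 108.375)² / 108.375 = 0.0520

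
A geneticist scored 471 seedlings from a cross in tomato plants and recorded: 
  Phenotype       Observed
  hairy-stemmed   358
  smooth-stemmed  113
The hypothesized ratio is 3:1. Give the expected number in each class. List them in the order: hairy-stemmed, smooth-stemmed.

Expected counts for N = 471 under a 3:1 ratio (total parts = 4):
  hairy-stemmed: 471 × 3/4 = 353.25
  smooth-stemmed: 471 × 1/4 = 117.75

353.25, 117.75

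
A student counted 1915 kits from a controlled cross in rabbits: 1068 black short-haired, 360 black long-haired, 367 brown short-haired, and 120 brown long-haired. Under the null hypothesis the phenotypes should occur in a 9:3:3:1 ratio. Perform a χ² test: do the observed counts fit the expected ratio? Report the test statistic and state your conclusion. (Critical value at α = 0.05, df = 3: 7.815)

The 9:3:3:1 ratio has 16 parts, so with N = 1915 the expected counts are:
  black short-haired: 1915 × 9/16 = 1077.1875
  black long-haired: 1915 × 3/16 = 359.0625
  brown short-haired: 1915 × 3/16 = 359.0625
  brown long-haired: 1915 × 1/16 = 119.6875
χ² = Σ (O − E)² / E
  black short-haired: (1068 − 1077.1875)² / 1077.1875 = 0.0784
  black long-haired: (360 − 359.0625)² / 359.0625 = 0.0024
  brown short-haired: (367 − 359.0625)² / 359.0625 = 0.1755
  brown long-haired: (120 − 119.6875)² / 119.6875 = 0.0008
χ² = 0.0784 + 0.0024 + 0.1755 + 0.0008 = 0.2571 ≈ 0.257
Degrees of freedom = 4 − 1 = 3; critical value at α = 0.05 is 7.815.
Since 0.257 < 7.815, we fail to reject the null hypothesis — the data are consistent with the 9:3:3:1 ratio.

0.257; consistent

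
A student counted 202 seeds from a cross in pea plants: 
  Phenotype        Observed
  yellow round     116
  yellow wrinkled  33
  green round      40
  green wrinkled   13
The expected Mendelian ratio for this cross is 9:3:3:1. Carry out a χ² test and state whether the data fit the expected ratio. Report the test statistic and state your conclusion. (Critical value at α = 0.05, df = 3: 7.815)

Expected counts for N = 202 under a 9:3:3:1 ratio (total parts = 16):
  yellow round: 202 × 9/16 = 113.625
  yellow wrinkled: 202 × 3/16 = 37.875
  green round: 202 × 3/16 = 37.875
  green wrinkled: 202 × 1/16 = 12.625
χ² = Σ (O − E)² / E
  yellow round: (116 − 113.625)² / 113.625 = 0.0496
  yellow wrinkled: (33 − 37.875)² / 37.875 = 0.6275
  green round: (40 − 37.875)² / 37.875 = 0.1192
  green wrinkled: (13 − 12.625)² / 12.625 = 0.0111
χ² = 0.0496 + 0.6275 + 0.1192 + 0.0111 = 0.8074 ≈ 0.807
Degrees of freedom = 4 − 1 = 3; critical value at α = 0.05 is 7.815.
Since 0.807 < 7.815, we fail to reject the null hypothesis — the data are consistent with the 9:3:3:1 ratio.

0.807; consistent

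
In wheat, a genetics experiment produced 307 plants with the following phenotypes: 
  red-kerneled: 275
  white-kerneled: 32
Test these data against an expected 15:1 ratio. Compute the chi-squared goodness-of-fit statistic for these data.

Expected counts for N = 307 under a 15:1 ratio (total parts = 16):
  red-kerneled: 307 × 15/16 = 287.8125
  white-kerneled: 307 × 1/16 = 19.1875
χ² = Σ (O − E)² / E
  red-kerneled: (275 − 287.8125)² / 287.8125 = 0.5704
  white-kerneled: (32 − 19.1875)² / 19.1875 = 8.5556
χ² = 0.5704 + 8.5556 = 9.126

9.126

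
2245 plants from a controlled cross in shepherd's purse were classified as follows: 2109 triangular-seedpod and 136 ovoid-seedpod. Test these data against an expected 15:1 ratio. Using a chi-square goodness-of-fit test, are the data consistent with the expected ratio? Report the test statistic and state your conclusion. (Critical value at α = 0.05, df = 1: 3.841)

0.141; consistent

Total ratio parts = 16. Expected numbers out of 2245:
  triangular-seedpod: 2245 × 15/16 = 2104.6875
  ovoid-seedpod: 2245 × 1/16 = 140.3125
χ² = Σ (O − E)² / E
  triangular-seedpod: (2109 − 2104.6875)² / 2104.6875 = 0.0088
  ovoid-seedpod: (136 − 140.3125)² / 140.3125 = 0.1325
χ² = 0.0088 + 0.1325 = 0.1413 ≈ 0.141
Degrees of freedom = 2 − 1 = 1; critical value at α = 0.05 is 3.841.
Since 0.141 < 3.841, we fail to reject the null hypothesis — the data are consistent with the 15:1 ratio.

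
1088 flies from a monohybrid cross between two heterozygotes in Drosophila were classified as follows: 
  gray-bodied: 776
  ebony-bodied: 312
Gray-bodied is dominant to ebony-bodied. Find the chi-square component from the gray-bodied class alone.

1.961

For a monohybrid cross between heterozygotes with complete dominance, the expected phenotypic ratio is 3:1.
Total ratio parts = 4. Expected numbers out of 1088:
  gray-bodied: 1088 × 3/4 = 816
  ebony-bodied: 1088 × 1/4 = 272
Contribution of gray-bodied: (776 − 816)² / 816 = 1.9608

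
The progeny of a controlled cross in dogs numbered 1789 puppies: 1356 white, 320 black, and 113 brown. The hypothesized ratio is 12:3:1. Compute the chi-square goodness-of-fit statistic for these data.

The 12:3:1 ratio has 16 parts, so with N = 1789 the expected counts are:
  white: 1789 × 12/16 = 1341.75
  black: 1789 × 3/16 = 335.4375
  brown: 1789 × 1/16 = 111.8125
χ² = Σ (O − E)² / E
  white: (1356 − 1341.75)² / 1341.75 = 0.1513
  black: (320 − 335.4375)² / 335.4375 = 0.7105
  brown: (113 − 111.8125)² / 111.8125 = 0.0126
χ² = 0.1513 + 0.7105 + 0.0126 = 0.8744 ≈ 0.874

0.874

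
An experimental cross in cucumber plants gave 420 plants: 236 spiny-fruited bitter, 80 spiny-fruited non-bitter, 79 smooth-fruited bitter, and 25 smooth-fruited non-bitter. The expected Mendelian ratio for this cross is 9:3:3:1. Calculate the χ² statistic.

Total ratio parts = 16. Expected numbers out of 420:
  spiny-fruited bitter: 420 × 9/16 = 236.25
  spiny-fruited non-bitter: 420 × 3/16 = 78.75
  smooth-fruited bitter: 420 × 3/16 = 78.75
  smooth-fruited non-bitter: 420 × 1/16 = 26.25
χ² = Σ (O − E)² / E
  spiny-fruited bitter: (236 − 236.25)² / 236.25 = 0.0003
  spiny-fruited non-bitter: (80 − 78.75)² / 78.75 = 0.0198
  smooth-fruited bitter: (79 − 78.75)² / 78.75 = 0.0008
  smooth-fruited non-bitter: (25 − 26.25)² / 26.25 = 0.0595
χ² = 0.0003 + 0.0198 + 0.0008 + 0.0595 = 0.0804 ≈ 0.080

0.080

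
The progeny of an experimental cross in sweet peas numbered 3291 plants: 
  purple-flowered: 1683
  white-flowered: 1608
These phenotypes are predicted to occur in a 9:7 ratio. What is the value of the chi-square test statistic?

The 9:7 ratio has 16 parts, so with N = 3291 the expected counts are:
  purple-flowered: 3291 × 9/16 = 1851.1875
  white-flowered: 3291 × 7/16 = 1439.8125
χ² = Σ (O − E)² / E
  purple-flowered: (1683 − 1851.1875)² / 1851.1875 = 15.2805
  white-flowered: (1608 − 1439.8125)² / 1439.8125 = 19.6463
χ² = 15.2805 + 19.6463 = 34.9268 ≈ 34.927

34.927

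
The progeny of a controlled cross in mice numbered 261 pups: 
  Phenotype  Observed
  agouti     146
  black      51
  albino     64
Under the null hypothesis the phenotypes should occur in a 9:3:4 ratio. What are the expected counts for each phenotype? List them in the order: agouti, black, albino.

146.8125, 48.9375, 65.25

Under the 9:3:4 hypothesis (Σ ratio = 16, N = 261):
  agouti: 261 × 9/16 = 146.8125
  black: 261 × 3/16 = 48.9375
  albino: 261 × 4/16 = 65.25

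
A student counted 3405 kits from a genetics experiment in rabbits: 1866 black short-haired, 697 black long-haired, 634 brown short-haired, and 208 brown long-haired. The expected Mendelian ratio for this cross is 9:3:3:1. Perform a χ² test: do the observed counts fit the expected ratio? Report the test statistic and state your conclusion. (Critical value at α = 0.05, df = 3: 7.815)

6.781; consistent

Under the 9:3:3:1 hypothesis (Σ ratio = 16, N = 3405):
  black short-haired: 3405 × 9/16 = 1915.3125
  black long-haired: 3405 × 3/16 = 638.4375
  brown short-haired: 3405 × 3/16 = 638.4375
  brown long-haired: 3405 × 1/16 = 212.8125
χ² = Σ (O − E)² / E
  black short-haired: (1866 − 1915.3125)² / 1915.3125 = 1.2696
  black long-haired: (697 − 638.4375)² / 638.4375 = 5.3718
  brown short-haired: (634 − 638.4375)² / 638.4375 = 0.0308
  brown long-haired: (208 − 212.8125)² / 212.8125 = 0.1088
χ² = 1.2696 + 5.3718 + 0.0308 + 0.1088 = 6.781
Degrees of freedom = 4 − 1 = 3; critical value at α = 0.05 is 7.815.
Since 6.781 < 7.815, we fail to reject the null hypothesis — the data are consistent with the 9:3:3:1 ratio.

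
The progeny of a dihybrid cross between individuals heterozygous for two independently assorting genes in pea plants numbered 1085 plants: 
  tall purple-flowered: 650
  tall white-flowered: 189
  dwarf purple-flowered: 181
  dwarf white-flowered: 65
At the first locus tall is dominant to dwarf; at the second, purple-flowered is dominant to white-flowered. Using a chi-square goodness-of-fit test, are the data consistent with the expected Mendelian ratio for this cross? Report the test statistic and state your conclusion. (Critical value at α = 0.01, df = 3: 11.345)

A dihybrid F₂ with independent assortment and complete dominance at both loci gives a 9:3:3:1 phenotypic ratio.
Expected counts for N = 1085 under a 9:3:3:1 ratio (total parts = 16):
  tall purple-flowered: 1085 × 9/16 = 610.3125
  tall white-flowered: 1085 × 3/16 = 203.4375
  dwarf purple-flowered: 1085 × 3/16 = 203.4375
  dwarf white-flowered: 1085 × 1/16 = 67.8125
χ² = Σ (O − E)² / E
  tall purple-flowered: (650 − 610.3125)² / 610.3125 = 2.5808
  tall white-flowered: (189 − 203.4375)² / 203.4375 = 1.0246
  dwarf purple-flowered: (181 − 203.4375)² / 203.4375 = 2.4747
  dwarf white-flowered: (65 − 67.8125)² / 67.8125 = 0.1166
χ² = 2.5808 + 1.0246 + 2.4747 + 0.1166 = 6.1967 ≈ 6.197
Degrees of freedom = 4 − 1 = 3; critical value at α = 0.01 is 11.345.
Since 6.197 < 11.345, we fail to reject the null hypothesis — the data are consistent with the 9:3:3:1 ratio.

6.197; consistent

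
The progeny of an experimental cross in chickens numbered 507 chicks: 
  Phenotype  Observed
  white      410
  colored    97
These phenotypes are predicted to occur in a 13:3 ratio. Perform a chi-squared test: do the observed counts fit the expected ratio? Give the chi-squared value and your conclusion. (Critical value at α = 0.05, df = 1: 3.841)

0.049; consistent

Under the 13:3 hypothesis (Σ ratio = 16, N = 507):
  white: 507 × 13/16 = 411.9375
  colored: 507 × 3/16 = 95.0625
χ² = Σ (O − E)² / E
  white: (410 − 411.9375)² / 411.9375 = 0.0091
  colored: (97 − 95.0625)² / 95.0625 = 0.0395
χ² = 0.0091 + 0.0395 = 0.0486 ≈ 0.049
Degrees of freedom = 2 − 1 = 1; critical value at α = 0.05 is 3.841.
Since 0.049 < 3.841, we fail to reject the null hypothesis — the data are consistent with the 13:3 ratio.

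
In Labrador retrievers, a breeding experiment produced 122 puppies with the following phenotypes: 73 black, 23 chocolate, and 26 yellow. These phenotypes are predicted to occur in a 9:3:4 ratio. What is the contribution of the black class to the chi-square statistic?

0.279

Expected counts for N = 122 under a 9:3:4 ratio (total parts = 16):
  black: 122 × 9/16 = 68.625
  chocolate: 122 × 3/16 = 22.875
  yellow: 122 × 4/16 = 30.5
Contribution of black: (73 − 68.625)² / 68.625 = 0.2789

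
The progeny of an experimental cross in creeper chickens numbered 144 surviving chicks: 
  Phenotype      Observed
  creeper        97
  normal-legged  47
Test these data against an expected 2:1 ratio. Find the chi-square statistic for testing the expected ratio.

0.031

Total ratio parts = 3. Expected numbers out of 144:
  creeper: 144 × 2/3 = 96
  normal-legged: 144 × 1/3 = 48
χ² = Σ (O − E)² / E
  creeper: (97 − 96)² / 96 = 0.0104
  normal-legged: (47 − 48)² / 48 = 0.0208
χ² = 0.0104 + 0.0208 = 0.0312 ≈ 0.031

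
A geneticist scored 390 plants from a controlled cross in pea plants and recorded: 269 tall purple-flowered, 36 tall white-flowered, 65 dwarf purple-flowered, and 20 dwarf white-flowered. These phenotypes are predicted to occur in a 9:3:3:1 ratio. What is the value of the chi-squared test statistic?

The 9:3:3:1 ratio has 16 parts, so with N = 390 the expected counts are:
  tall purple-flowered: 390 × 9/16 = 219.375
  tall white-flowered: 390 × 3/16 = 73.125
  dwarf purple-flowered: 390 × 3/16 = 73.125
  dwarf white-flowered: 390 × 1/16 = 24.375
χ² = Σ (O − E)² / E
  tall purple-flowered: (269 − 219.375)² / 219.375 = 11.2257
  tall white-flowered: (36 − 73.125)² / 73.125 = 18.8481
  dwarf purple-flowered: (65 − 73.125)² / 73.125 = 0.9028
  dwarf white-flowered: (20 − 24.375)² / 24.375 = 0.7853
χ² = 11.2257 + 18.8481 + 0.9028 + 0.7853 = 31.7619 ≈ 31.762

31.762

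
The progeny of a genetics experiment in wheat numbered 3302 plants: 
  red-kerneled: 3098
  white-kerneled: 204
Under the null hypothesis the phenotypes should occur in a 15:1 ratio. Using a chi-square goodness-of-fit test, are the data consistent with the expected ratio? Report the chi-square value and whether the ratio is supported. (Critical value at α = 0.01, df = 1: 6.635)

0.029; consistent

Under the 15:1 hypothesis (Σ ratio = 16, N = 3302):
  red-kerneled: 3302 × 15/16 = 3095.625
  white-kerneled: 3302 × 1/16 = 206.375
χ² = Σ (O − E)² / E
  red-kerneled: (3098 − 3095.625)² / 3095.625 = 0.0018
  white-kerneled: (204 − 206.375)² / 206.375 = 0.0273
χ² = 0.0018 + 0.0273 = 0.0291 ≈ 0.029
Degrees of freedom = 2 − 1 = 1; critical value at α = 0.01 is 6.635.
Since 0.029 < 6.635, we fail to reject the null hypothesis — the data are consistent with the 15:1 ratio.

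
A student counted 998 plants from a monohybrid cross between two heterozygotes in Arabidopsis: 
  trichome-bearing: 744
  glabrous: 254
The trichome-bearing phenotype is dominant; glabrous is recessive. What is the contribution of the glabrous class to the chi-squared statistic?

0.081

For a monohybrid cross between heterozygotes with complete dominance, the expected phenotypic ratio is 3:1.
Expected counts for N = 998 under a 3:1 ratio (total parts = 4):
  trichome-bearing: 998 × 3/4 = 748.5
  glabrous: 998 × 1/4 = 249.5
Contribution of glabrous: (254 − 249.5)² / 249.5 = 0.0812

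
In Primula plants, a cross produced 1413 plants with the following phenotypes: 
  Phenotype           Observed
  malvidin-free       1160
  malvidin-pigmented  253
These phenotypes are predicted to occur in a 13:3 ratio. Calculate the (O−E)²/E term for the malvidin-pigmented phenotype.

0.538

Under the 13:3 hypothesis (Σ ratio = 16, N = 1413):
  malvidin-free: 1413 × 13/16 = 1148.0625
  malvidin-pigmented: 1413 × 3/16 = 264.9375
Contribution of malvidin-pigmented: (253 − 264.9375)² / 264.9375 = 0.5379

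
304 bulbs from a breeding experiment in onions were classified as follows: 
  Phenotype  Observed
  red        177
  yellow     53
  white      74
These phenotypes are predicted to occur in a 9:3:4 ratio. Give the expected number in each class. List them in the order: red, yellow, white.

The 9:3:4 ratio has 16 parts, so with N = 304 the expected counts are:
  red: 304 × 9/16 = 171
  yellow: 304 × 3/16 = 57
  white: 304 × 4/16 = 76

171, 57, 76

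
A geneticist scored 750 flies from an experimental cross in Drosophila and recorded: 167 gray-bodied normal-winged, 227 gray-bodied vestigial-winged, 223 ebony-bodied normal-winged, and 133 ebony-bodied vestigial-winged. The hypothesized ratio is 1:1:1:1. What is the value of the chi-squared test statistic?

Under the 1:1:1:1 hypothesis (Σ ratio = 4, N = 750):
  gray-bodied normal-winged: 750 × 1/4 = 187.5
  gray-bodied vestigial-winged: 750 × 1/4 = 187.5
  ebony-bodied normal-winged: 750 × 1/4 = 187.5
  ebony-bodied vestigial-winged: 750 × 1/4 = 187.5
χ² = Σ (O − E)² / E
  gray-bodied normal-winged: (167 − 187.5)² / 187.5 = 2.2413
  gray-bodied vestigial-winged: (227 − 187.5)² / 187.5 = 8.3213
  ebony-bodied normal-winged: (223 − 187.5)² / 187.5 = 6.7213
  ebony-bodied vestigial-winged: (133 − 187.5)² / 187.5 = 15.8413
χ² = 2.2413 + 8.3213 + 6.7213 + 15.8413 = 33.1252 ≈ 33.125

33.125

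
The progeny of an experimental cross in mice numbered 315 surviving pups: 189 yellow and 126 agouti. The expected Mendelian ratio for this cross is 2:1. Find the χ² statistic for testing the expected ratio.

6.300

The 2:1 ratio has 3 parts, so with N = 315 the expected counts are:
  yellow: 315 × 2/3 = 210
  agouti: 315 × 1/3 = 105
χ² = Σ (O − E)² / E
  yellow: (189 − 210)² / 210 = 2.1000
  agouti: (126 − 105)² / 105 = 4.2000
χ² = 2.1000 + 4.2000 = 6.300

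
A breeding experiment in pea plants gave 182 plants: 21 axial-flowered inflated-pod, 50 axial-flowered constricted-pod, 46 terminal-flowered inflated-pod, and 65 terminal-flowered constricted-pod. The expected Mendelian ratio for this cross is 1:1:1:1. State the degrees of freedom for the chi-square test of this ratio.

A goodness-of-fit test with 4 phenotype classes has df = 4 − 1 = 3.

3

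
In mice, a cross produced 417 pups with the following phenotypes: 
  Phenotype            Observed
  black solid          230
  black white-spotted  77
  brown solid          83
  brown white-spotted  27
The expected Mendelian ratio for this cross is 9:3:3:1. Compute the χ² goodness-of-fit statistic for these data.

0.437

Expected counts for N = 417 under a 9:3:3:1 ratio (total parts = 16):
  black solid: 417 × 9/16 = 234.5625
  black white-spotted: 417 × 3/16 = 78.1875
  brown solid: 417 × 3/16 = 78.1875
  brown white-spotted: 417 × 1/16 = 26.0625
χ² = Σ (O − E)² / E
  black solid: (230 − 234.5625)² / 234.5625 = 0.0887
  black white-spotted: (77 − 78.1875)² / 78.1875 = 0.0180
  brown solid: (83 − 78.1875)² / 78.1875 = 0.2962
  brown white-spotted: (27 − 26.0625)² / 26.0625 = 0.0337
χ² = 0.0887 + 0.0180 + 0.2962 + 0.0337 = 0.4366 ≈ 0.437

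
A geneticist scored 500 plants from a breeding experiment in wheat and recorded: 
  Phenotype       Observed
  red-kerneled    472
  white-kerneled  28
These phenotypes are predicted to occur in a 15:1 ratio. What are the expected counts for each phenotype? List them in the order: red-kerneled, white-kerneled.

Total ratio parts = 16. Expected numbers out of 500:
  red-kerneled: 500 × 15/16 = 468.75
  white-kerneled: 500 × 1/16 = 31.25

468.75, 31.25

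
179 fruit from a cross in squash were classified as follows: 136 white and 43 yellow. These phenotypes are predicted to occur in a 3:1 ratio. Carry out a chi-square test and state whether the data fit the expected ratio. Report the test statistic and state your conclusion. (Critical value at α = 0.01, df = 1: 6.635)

The 3:1 ratio has 4 parts, so with N = 179 the expected counts are:
  white: 179 × 3/4 = 134.25
  yellow: 179 × 1/4 = 44.75
χ² = Σ (O − E)² / E
  white: (136 − 134.25)² / 134.25 = 0.0228
  yellow: (43 − 44.75)² / 44.75 = 0.0684
χ² = 0.0228 + 0.0684 = 0.0912 ≈ 0.091
Degrees of freedom = 2 − 1 = 1; critical value at α = 0.01 is 6.635.
Since 0.091 < 6.635, we fail to reject the null hypothesis — the data are consistent with the 3:1 ratio.

0.091; consistent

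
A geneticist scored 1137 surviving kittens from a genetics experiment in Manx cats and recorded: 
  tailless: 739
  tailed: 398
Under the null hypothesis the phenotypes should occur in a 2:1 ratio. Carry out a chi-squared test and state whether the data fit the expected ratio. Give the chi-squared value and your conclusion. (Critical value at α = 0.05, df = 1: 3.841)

Total ratio parts = 3. Expected numbers out of 1137:
  tailless: 1137 × 2/3 = 758
  tailed: 1137 × 1/3 = 379
χ² = Σ (O − E)² / E
  tailless: (739 − 758)² / 758 = 0.4763
  tailed: (398 − 379)² / 379 = 0.9525
χ² = 0.4763 + 0.9525 = 1.4288 ≈ 1.429
Degrees of freedom = 2 − 1 = 1; critical value at α = 0.05 is 3.841.
Since 1.429 < 3.841, we fail to reject the null hypothesis — the data are consistent with the 2:1 ratio.

1.429; consistent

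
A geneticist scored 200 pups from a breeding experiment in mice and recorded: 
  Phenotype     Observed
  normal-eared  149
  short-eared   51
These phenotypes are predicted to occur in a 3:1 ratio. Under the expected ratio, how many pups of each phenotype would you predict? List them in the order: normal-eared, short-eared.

150, 50

Under the 3:1 hypothesis (Σ ratio = 4, N = 200):
  normal-eared: 200 × 3/4 = 150
  short-eared: 200 × 1/4 = 50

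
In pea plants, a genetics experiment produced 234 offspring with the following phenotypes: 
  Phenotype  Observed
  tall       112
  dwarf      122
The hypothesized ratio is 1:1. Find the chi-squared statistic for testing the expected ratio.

0.427

Total ratio parts = 2. Expected numbers out of 234:
  tall: 234 × 1/2 = 117
  dwarf: 234 × 1/2 = 117
χ² = Σ (O − E)² / E
  tall: (112 − 117)² / 117 = 0.2137
  dwarf: (122 − 117)² / 117 = 0.2137
χ² = 0.2137 + 0.2137 = 0.4274 ≈ 0.427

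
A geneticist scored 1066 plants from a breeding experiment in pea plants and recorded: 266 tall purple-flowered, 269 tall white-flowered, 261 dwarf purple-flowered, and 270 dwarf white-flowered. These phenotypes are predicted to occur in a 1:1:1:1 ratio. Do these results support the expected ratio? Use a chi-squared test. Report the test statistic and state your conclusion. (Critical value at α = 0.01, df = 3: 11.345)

0.184; consistent

Expected counts for N = 1066 under a 1:1:1:1 ratio (total parts = 4):
  tall purple-flowered: 1066 × 1/4 = 266.5
  tall white-flowered: 1066 × 1/4 = 266.5
  dwarf purple-flowered: 1066 × 1/4 = 266.5
  dwarf white-flowered: 1066 × 1/4 = 266.5
χ² = Σ (O − E)² / E
  tall purple-flowered: (266 − 266.5)² / 266.5 = 0.0009
  tall white-flowered: (269 − 266.5)² / 266.5 = 0.0235
  dwarf purple-flowered: (261 − 266.5)² / 266.5 = 0.1135
  dwarf white-flowered: (270 − 266.5)² / 266.5 = 0.0460
χ² = 0.0009 + 0.0235 + 0.1135 + 0.0460 = 0.1839 ≈ 0.184
Degrees of freedom = 4 − 1 = 3; critical value at α = 0.01 is 11.345.
Since 0.184 < 11.345, we fail to reject the null hypothesis — the data are consistent with the 1:1:1:1 ratio.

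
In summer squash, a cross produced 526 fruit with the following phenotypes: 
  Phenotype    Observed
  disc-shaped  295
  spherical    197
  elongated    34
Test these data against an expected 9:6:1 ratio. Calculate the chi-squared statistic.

0.041

The 9:6:1 ratio has 16 parts, so with N = 526 the expected counts are:
  disc-shaped: 526 × 9/16 = 295.875
  spherical: 526 × 6/16 = 197.25
  elongated: 526 × 1/16 = 32.875
χ² = Σ (O − E)² / E
  disc-shaped: (295 − 295.875)² / 295.875 = 0.0026
  spherical: (197 − 197.25)² / 197.25 = 0.0003
  elongated: (34 − 32.875)² / 32.875 = 0.0385
χ² = 0.0026 + 0.0003 + 0.0385 = 0.0414 ≈ 0.041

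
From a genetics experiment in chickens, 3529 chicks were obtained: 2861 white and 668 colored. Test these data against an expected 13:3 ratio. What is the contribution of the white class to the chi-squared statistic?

Under the 13:3 hypothesis (Σ ratio = 16, N = 3529):
  white: 3529 × 13/16 = 2867.3125
  colored: 3529 × 3/16 = 661.6875
Contribution of white: (2861 − 2867.3125)² / 2867.3125 = 0.0139

0.014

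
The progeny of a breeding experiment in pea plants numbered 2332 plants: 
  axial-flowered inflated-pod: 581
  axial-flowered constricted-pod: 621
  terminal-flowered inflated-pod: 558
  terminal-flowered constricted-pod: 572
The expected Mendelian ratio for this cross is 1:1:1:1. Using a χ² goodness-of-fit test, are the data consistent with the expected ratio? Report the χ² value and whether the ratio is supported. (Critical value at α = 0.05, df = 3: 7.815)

3.763; consistent

The 1:1:1:1 ratio has 4 parts, so with N = 2332 the expected counts are:
  axial-flowered inflated-pod: 2332 × 1/4 = 583
  axial-flowered constricted-pod: 2332 × 1/4 = 583
  terminal-flowered inflated-pod: 2332 × 1/4 = 583
  terminal-flowered constricted-pod: 2332 × 1/4 = 583
χ² = Σ (O − E)² / E
  axial-flowered inflated-pod: (581 − 583)² / 583 = 0.0069
  axial-flowered constricted-pod: (621 − 583)² / 583 = 2.4768
  terminal-flowered inflated-pod: (558 − 583)² / 583 = 1.0720
  terminal-flowered constricted-pod: (572 − 583)² / 583 = 0.2075
χ² = 0.0069 + 2.4768 + 1.0720 + 0.2075 = 3.7632 ≈ 3.763
Degrees of freedom = 4 − 1 = 3; critical value at α = 0.05 is 7.815.
Since 3.763 < 7.815, we fail to reject the null hypothesis — the data are consistent with the 1:1:1:1 ratio.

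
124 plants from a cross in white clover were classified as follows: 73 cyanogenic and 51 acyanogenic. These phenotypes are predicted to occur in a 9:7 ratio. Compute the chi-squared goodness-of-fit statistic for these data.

Under the 9:7 hypothesis (Σ ratio = 16, N = 124):
  cyanogenic: 124 × 9/16 = 69.75
  acyanogenic: 124 × 7/16 = 54.25
χ² = Σ (O − E)² / E
  cyanogenic: (73 − 69.75)² / 69.75 = 0.1514
  acyanogenic: (51 − 54.25)² / 54.25 = 0.1947
χ² = 0.1514 + 0.1947 = 0.3461 ≈ 0.346

0.346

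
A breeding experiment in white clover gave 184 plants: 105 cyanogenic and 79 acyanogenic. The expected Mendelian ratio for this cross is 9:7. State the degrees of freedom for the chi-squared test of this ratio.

A goodness-of-fit test with 2 phenotype classes has df = 2 − 1 = 1.

1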